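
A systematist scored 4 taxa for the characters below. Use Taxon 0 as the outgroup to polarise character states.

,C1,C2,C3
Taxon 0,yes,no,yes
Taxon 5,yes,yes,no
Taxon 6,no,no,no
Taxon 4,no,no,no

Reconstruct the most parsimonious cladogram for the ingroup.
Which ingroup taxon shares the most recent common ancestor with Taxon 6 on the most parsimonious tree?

Taxon 4

Character polarity is set by the outgroup: the derived state is whichever differs from the outgroup's state, so for C1, C3 the derived state is 'no', and for the remaining characters it is 'yes'.
C1 (derived state 'no') is shared by Taxon 4 and Taxon 6 — a synapomorphy uniting that clade.
C2: derived state 'yes' in Taxon 5 only — an autapomorphy, so it tells us nothing about relationships among taxa.
All ingroup taxa share the derived state 'no' for C3; it defines the ingroup but does not resolve relationships within it.
Most parsimonious ingroup topology: (Taxon 5,(Taxon 6,Taxon 4)).
Taxon 6 and Taxon 4 form a cherry on this tree, so they are sister taxa.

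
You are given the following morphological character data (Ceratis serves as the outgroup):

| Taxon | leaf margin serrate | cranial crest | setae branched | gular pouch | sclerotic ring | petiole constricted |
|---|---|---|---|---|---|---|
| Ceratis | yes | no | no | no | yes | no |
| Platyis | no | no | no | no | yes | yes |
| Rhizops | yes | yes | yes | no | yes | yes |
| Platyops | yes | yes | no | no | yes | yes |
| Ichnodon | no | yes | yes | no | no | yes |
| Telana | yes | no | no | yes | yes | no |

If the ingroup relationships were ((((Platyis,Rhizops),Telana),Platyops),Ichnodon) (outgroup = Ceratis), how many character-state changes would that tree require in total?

Map each character onto ((((Platyis,Rhizops),Telana),Platyops),Ichnodon) (rooted by Ceratis) and count the minimum state changes it requires (Fitch parsimony):
leaf margin serrate: 2; cranial crest: 3; setae branched: 2; gular pouch: 1; sclerotic ring: 1; petiole constricted: 2.
Total tree length = 11.

11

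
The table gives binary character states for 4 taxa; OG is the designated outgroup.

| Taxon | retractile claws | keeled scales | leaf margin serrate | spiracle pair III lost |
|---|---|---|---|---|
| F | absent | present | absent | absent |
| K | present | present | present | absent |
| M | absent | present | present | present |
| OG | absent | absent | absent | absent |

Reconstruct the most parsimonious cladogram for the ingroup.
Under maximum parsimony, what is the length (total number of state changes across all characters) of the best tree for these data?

The outgroup has state 'absent' for every character, so 'present' is the derived state throughout.
retractile claws: derived state 'present' in K only — an autapomorphy, so it tells us nothing about relationships among taxa.
keeled scales (derived state 'present') is shared by all ingroup taxa — unites the whole ingroup.
Only K and M show the derived state 'present' for leaf margin serrate, supporting them as a clade.
spiracle pair III lost (derived state 'present') is unique to M (autapomorphy; uninformative for grouping).
Most parsimonious ingroup topology: (F,(M,K)).
Changes per character on this tree: retractile claws: 1; keeled scales: 1; leaf margin serrate: 1; spiracle pair III lost: 1.
Total = 4.

4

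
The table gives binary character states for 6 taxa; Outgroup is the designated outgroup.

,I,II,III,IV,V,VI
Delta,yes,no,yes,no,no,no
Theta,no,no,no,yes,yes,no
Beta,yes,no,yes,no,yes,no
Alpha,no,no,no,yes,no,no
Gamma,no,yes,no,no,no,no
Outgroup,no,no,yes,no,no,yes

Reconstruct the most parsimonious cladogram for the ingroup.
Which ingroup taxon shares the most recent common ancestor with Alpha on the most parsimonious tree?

Theta

Character polarity is set by the outgroup: the derived state is whichever differs from the outgroup's state, so for III, VI the derived state is 'no', and for the remaining characters it is 'yes'.
I (derived state 'yes') is shared by Beta and Delta — a synapomorphy uniting that clade.
II: derived state 'yes' in Gamma only — an autapomorphy, so it tells us nothing about relationships among taxa.
III (derived state 'no') is shared by Alpha, Gamma, and Theta — a synapomorphy uniting that clade.
IV: derived state 'yes' in Alpha and Theta only — synapomorphy for {Alpha, Theta}.
V groups Beta and Theta, which is incompatible with the clades supported by the remaining characters; treating it as convergent (homoplasy) costs fewer steps than any alternative tree.
VI (derived state 'no') is shared by all ingroup taxa — unites the whole ingroup.
Most parsimonious ingroup topology: ((Beta,Delta),(Gamma,(Theta,Alpha))).
Alpha and Theta form a cherry on this tree, so they are sister taxa.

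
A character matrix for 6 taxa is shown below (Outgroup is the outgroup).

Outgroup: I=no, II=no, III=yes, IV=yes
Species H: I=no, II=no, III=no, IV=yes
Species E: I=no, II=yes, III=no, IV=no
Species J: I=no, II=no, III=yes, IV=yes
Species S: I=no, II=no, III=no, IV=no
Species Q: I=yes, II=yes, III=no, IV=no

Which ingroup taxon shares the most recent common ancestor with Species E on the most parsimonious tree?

Character polarity is set by the outgroup: the derived state is whichever differs from the outgroup's state, so for III, IV the derived state is 'no', and for the remaining characters it is 'yes'.
I (derived state 'yes') is unique to Species Q (autapomorphy; uninformative for grouping).
Only Species E and Species Q show the derived state 'yes' for II, supporting them as a clade.
III (derived state 'no') is shared by Species E, Species H, Species Q, and Species S — a synapomorphy uniting that clade.
IV: derived state 'no' in Species E, Species Q, and Species S only — synapomorphy for {Species E, Species Q, Species S}.
Most parsimonious ingroup topology: ((Species H,((Species E,Species Q),Species S)),Species J).
Species E and Species Q form a cherry on this tree, so they are sister taxa.

Species Q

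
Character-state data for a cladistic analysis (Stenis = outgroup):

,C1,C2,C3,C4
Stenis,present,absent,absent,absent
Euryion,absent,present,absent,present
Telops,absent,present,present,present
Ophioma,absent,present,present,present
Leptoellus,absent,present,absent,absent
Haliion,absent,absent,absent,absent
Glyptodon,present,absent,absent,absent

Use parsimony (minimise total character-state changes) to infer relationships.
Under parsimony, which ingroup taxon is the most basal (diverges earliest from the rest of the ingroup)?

Glyptodon

Character polarity is set by the outgroup: the derived state is whichever differs from the outgroup's state, so for C1 the derived state is 'absent', and for the remaining characters it is 'present'.
C1: derived state 'absent' in Euryion, Haliion, Leptoellus, Ophioma, and Telops only — synapomorphy for {Euryion, Haliion, Leptoellus, Ophioma, Telops}.
C2: derived state 'present' in Euryion, Leptoellus, Ophioma, and Telops only — synapomorphy for {Euryion, Leptoellus, Ophioma, Telops}.
C3 (derived state 'present') is shared by Ophioma and Telops — a synapomorphy uniting that clade.
Only Euryion, Ophioma, and Telops show the derived state 'present' for C4, supporting them as a clade.
Most parsimonious ingroup topology: ((((Euryion,(Telops,Ophioma)),Leptoellus),Haliion),Glyptodon).
Glyptodon is sister to the clade containing all other ingroup taxa, so it is the earliest-diverging (most basal) ingroup lineage.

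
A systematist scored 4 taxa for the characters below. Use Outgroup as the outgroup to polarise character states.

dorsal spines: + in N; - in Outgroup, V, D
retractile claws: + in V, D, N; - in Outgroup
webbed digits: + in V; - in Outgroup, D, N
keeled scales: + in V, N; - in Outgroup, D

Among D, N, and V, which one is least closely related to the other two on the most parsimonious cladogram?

D

The outgroup has state '-' for every character, so '+' is the derived state throughout.
dorsal spines: derived state '+' in N only — an autapomorphy, so it tells us nothing about relationships among taxa.
retractile claws (derived state '+') is shared by all ingroup taxa — unites the whole ingroup.
webbed digits: derived state '+' in V only — an autapomorphy, so it tells us nothing about relationships among taxa.
keeled scales (derived state '+') is shared by N and V — a synapomorphy uniting that clade.
Most parsimonious ingroup topology: ((V,N),D).
V and N share a more recent common ancestor with each other than either does with D, so D is the least closely related of the three.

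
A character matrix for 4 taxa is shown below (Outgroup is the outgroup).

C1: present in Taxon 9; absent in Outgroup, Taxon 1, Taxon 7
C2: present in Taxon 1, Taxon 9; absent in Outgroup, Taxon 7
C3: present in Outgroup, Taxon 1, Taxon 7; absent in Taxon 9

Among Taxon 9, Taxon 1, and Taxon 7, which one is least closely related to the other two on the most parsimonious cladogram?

Character polarity is set by the outgroup: the derived state is whichever differs from the outgroup's state, so for C3 the derived state is 'absent', and for the remaining characters it is 'present'.
C1: derived state 'present' in Taxon 9 only — an autapomorphy, so it tells us nothing about relationships among taxa.
C2: derived state 'present' in Taxon 1 and Taxon 9 only — synapomorphy for {Taxon 1, Taxon 9}.
C3 (derived state 'absent') is unique to Taxon 9 (autapomorphy; uninformative for grouping).
Most parsimonious ingroup topology: (Taxon 7,(Taxon 1,Taxon 9)).
Taxon 1 and Taxon 9 share a more recent common ancestor with each other than either does with Taxon 7, so Taxon 7 is the least closely related of the three.

Taxon 7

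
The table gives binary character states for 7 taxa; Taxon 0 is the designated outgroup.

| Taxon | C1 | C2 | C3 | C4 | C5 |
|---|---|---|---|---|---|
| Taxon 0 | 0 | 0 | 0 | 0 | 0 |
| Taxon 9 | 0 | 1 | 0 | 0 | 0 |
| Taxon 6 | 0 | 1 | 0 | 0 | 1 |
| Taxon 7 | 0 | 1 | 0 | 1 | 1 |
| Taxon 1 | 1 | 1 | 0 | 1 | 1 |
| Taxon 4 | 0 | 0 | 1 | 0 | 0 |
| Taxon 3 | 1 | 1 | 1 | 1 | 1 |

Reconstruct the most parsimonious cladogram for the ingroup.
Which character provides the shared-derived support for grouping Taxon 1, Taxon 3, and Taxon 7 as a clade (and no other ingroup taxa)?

The outgroup has state '0' for every character, so '1' is the derived state throughout.
C1: derived state '1' in Taxon 1 and Taxon 3 only — synapomorphy for {Taxon 1, Taxon 3}.
Only Taxon 1, Taxon 3, Taxon 6, Taxon 7, and Taxon 9 show the derived state '1' for C2, supporting them as a clade.
C3 (state '1') occurs in Taxon 3 and Taxon 4 but conflicts with the nesting implied by the other characters — most parsimoniously interpreted as homoplasy.
C4: derived state '1' in Taxon 1, Taxon 3, and Taxon 7 only — synapomorphy for {Taxon 1, Taxon 3, Taxon 7}.
Only Taxon 1, Taxon 3, Taxon 6, and Taxon 7 show the derived state '1' for C5, supporting them as a clade.
Most parsimonious ingroup topology: ((Taxon 9,(Taxon 6,(Taxon 7,(Taxon 1,Taxon 3)))),Taxon 4).
The clade {Taxon 1, Taxon 3, Taxon 7} is supported by C4: its derived state '1' occurs in exactly those taxa and in no other taxon (including the outgroup).

C4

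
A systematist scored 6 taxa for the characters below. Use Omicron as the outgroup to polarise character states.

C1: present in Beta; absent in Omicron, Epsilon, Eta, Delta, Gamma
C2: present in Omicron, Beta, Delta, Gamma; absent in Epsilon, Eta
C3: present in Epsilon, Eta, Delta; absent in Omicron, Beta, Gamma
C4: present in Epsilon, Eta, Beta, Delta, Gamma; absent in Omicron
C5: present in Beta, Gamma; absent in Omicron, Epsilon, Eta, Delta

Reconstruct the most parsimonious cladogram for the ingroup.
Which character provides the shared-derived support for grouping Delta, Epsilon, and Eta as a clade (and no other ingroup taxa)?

C3

Character polarity is set by the outgroup: the derived state is whichever differs from the outgroup's state, so for C2 the derived state is 'absent', and for the remaining characters it is 'present'.
C1 (derived state 'present') is unique to Beta (autapomorphy; uninformative for grouping).
C2: derived state 'absent' in Epsilon and Eta only — synapomorphy for {Epsilon, Eta}.
C3: derived state 'present' in Delta, Epsilon, and Eta only — synapomorphy for {Delta, Epsilon, Eta}.
All ingroup taxa share the derived state 'present' for C4; it defines the ingroup but does not resolve relationships within it.
C5: derived state 'present' in Beta and Gamma only — synapomorphy for {Beta, Gamma}.
Most parsimonious ingroup topology: (((Epsilon,Eta),Delta),(Beta,Gamma)).
The clade {Delta, Epsilon, Eta} is supported by C3: its derived state 'present' occurs in exactly those taxa and in no other taxon (including the outgroup).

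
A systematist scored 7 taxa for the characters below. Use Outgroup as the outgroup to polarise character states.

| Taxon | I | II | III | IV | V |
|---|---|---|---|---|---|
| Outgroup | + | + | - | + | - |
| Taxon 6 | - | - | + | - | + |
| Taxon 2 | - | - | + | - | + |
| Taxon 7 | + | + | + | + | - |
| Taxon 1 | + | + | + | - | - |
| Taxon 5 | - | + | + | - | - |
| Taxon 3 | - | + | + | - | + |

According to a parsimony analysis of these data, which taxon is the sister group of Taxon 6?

Character polarity is set by the outgroup: the derived state is whichever differs from the outgroup's state, so for I, II, IV the derived state is '-', and for the remaining characters it is '+'.
I: derived state '-' in Taxon 2, Taxon 3, Taxon 5, and Taxon 6 only — synapomorphy for {Taxon 2, Taxon 3, Taxon 5, Taxon 6}.
II: derived state '-' in Taxon 2 and Taxon 6 only — synapomorphy for {Taxon 2, Taxon 6}.
III (derived state '+') is shared by all ingroup taxa — unites the whole ingroup.
IV: derived state '-' in Taxon 1, Taxon 2, Taxon 3, Taxon 5, and Taxon 6 only — synapomorphy for {Taxon 1, Taxon 2, Taxon 3, Taxon 5, Taxon 6}.
V: derived state '+' in Taxon 2, Taxon 3, and Taxon 6 only — synapomorphy for {Taxon 2, Taxon 3, Taxon 6}.
Most parsimonious ingroup topology: (((((Taxon 6,Taxon 2),Taxon 3),Taxon 5),Taxon 1),Taxon 7).
Taxon 6 and Taxon 2 form a cherry on this tree, so they are sister taxa.

Taxon 2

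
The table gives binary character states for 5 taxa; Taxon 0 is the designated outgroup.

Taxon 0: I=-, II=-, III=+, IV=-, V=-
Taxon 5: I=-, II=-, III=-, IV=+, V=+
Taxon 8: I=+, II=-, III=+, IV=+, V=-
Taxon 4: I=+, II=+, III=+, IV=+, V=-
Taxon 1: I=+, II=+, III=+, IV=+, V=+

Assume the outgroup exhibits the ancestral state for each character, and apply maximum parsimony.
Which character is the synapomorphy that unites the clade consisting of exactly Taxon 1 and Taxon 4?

II

Character polarity is set by the outgroup: the derived state is whichever differs from the outgroup's state, so for III the derived state is '-', and for the remaining characters it is '+'.
I (derived state '+') is shared by Taxon 1, Taxon 4, and Taxon 8 — a synapomorphy uniting that clade.
Only Taxon 1 and Taxon 4 show the derived state '+' for II, supporting them as a clade.
III (derived state '-') is unique to Taxon 5 (autapomorphy; uninformative for grouping).
IV (derived state '+') is shared by all ingroup taxa — unites the whole ingroup.
V groups Taxon 1 and Taxon 5, which is incompatible with the clades supported by the remaining characters; treating it as convergent (homoplasy) costs fewer steps than any alternative tree.
Most parsimonious ingroup topology: (Taxon 5,(Taxon 8,(Taxon 4,Taxon 1))).
The clade {Taxon 1, Taxon 4} is supported by II: its derived state '+' occurs in exactly those taxa and in no other taxon (including the outgroup).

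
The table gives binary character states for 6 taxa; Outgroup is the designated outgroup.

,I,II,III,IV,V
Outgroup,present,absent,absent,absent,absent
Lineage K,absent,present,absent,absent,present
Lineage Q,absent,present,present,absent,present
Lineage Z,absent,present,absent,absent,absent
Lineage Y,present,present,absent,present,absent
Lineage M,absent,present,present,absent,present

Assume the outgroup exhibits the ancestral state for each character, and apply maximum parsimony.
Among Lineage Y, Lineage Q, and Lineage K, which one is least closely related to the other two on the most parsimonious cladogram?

Character polarity is set by the outgroup: the derived state is whichever differs from the outgroup's state, so for I the derived state is 'absent', and for the remaining characters it is 'present'.
I (derived state 'absent') is shared by Lineage K, Lineage M, Lineage Q, and Lineage Z — a synapomorphy uniting that clade.
All ingroup taxa share the derived state 'present' for II; it defines the ingroup but does not resolve relationships within it.
III: derived state 'present' in Lineage M and Lineage Q only — synapomorphy for {Lineage M, Lineage Q}.
IV: derived state 'present' in Lineage Y only — an autapomorphy, so it tells us nothing about relationships among taxa.
V: derived state 'present' in Lineage K, Lineage M, and Lineage Q only — synapomorphy for {Lineage K, Lineage M, Lineage Q}.
Most parsimonious ingroup topology: (((Lineage K,(Lineage Q,Lineage M)),Lineage Z),Lineage Y).
Lineage K and Lineage Q share a more recent common ancestor with each other than either does with Lineage Y, so Lineage Y is the least closely related of the three.

Lineage Y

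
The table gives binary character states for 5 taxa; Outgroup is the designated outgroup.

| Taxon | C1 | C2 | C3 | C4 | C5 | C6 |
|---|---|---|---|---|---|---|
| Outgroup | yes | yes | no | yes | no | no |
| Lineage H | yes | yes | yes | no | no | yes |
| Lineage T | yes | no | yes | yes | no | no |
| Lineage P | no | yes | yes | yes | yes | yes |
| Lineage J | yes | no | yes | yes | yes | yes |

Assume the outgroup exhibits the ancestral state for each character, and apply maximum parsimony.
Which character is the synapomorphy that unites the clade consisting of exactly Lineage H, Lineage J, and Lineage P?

C6

Character polarity is set by the outgroup: the derived state is whichever differs from the outgroup's state, so for C1, C2, C4 the derived state is 'no', and for the remaining characters it is 'yes'.
C1 (derived state 'no') is unique to Lineage P (autapomorphy; uninformative for grouping).
C2 (state 'no') occurs in Lineage J and Lineage T but conflicts with the nesting implied by the other characters — most parsimoniously interpreted as homoplasy.
C3 (derived state 'yes') is shared by all ingroup taxa — unites the whole ingroup.
C4: derived state 'no' in Lineage H only — an autapomorphy, so it tells us nothing about relationships among taxa.
Only Lineage J and Lineage P show the derived state 'yes' for C5, supporting them as a clade.
C6: derived state 'yes' in Lineage H, Lineage J, and Lineage P only — synapomorphy for {Lineage H, Lineage J, Lineage P}.
Most parsimonious ingroup topology: ((Lineage H,(Lineage P,Lineage J)),Lineage T).
The clade {Lineage H, Lineage J, Lineage P} is supported by C6: its derived state 'yes' occurs in exactly those taxa and in no other taxon (including the outgroup).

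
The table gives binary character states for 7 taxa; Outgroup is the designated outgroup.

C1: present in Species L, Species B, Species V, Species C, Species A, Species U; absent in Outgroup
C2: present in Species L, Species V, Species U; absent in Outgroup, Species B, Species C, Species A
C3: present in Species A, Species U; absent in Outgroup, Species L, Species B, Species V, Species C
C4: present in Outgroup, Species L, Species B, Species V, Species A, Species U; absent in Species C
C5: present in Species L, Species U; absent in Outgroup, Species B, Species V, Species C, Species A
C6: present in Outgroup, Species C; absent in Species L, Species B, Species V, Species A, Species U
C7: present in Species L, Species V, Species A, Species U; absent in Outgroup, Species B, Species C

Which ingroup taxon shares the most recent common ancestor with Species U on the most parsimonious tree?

Character polarity is set by the outgroup: the derived state is whichever differs from the outgroup's state, so for C4, C6 the derived state is 'absent', and for the remaining characters it is 'present'.
C1 (derived state 'present') is shared by all ingroup taxa — unites the whole ingroup.
C2: derived state 'present' in Species L, Species U, and Species V only — synapomorphy for {Species L, Species U, Species V}.
C3 (state 'present') occurs in Species A and Species U but conflicts with the nesting implied by the other characters — most parsimoniously interpreted as homoplasy.
C4 (derived state 'absent') is unique to Species C (autapomorphy; uninformative for grouping).
Only Species L and Species U show the derived state 'present' for C5, supporting them as a clade.
C6 (derived state 'absent') is shared by Species A, Species B, Species L, Species U, and Species V — a synapomorphy uniting that clade.
C7: derived state 'present' in Species A, Species L, Species U, and Species V only — synapomorphy for {Species A, Species L, Species U, Species V}.
Most parsimonious ingroup topology: ((((Species V,(Species L,Species U)),Species A),Species B),Species C).
Species U and Species L form a cherry on this tree, so they are sister taxa.

Species L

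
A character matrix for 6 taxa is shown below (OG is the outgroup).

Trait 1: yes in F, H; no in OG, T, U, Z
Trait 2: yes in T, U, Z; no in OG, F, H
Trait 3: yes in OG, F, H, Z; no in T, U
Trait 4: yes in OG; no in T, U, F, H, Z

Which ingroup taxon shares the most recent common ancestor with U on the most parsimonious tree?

T

Character polarity is set by the outgroup: the derived state is whichever differs from the outgroup's state, so for Trait 3, Trait 4 the derived state is 'no', and for the remaining characters it is 'yes'.
Trait 1 (derived state 'yes') is shared by F and H — a synapomorphy uniting that clade.
Trait 2 (derived state 'yes') is shared by T, U, and Z — a synapomorphy uniting that clade.
Trait 3 (derived state 'no') is shared by T and U — a synapomorphy uniting that clade.
Trait 4 (derived state 'no') is shared by all ingroup taxa — unites the whole ingroup.
Most parsimonious ingroup topology: (((T,U),Z),(H,F)).
U and T form a cherry on this tree, so they are sister taxa.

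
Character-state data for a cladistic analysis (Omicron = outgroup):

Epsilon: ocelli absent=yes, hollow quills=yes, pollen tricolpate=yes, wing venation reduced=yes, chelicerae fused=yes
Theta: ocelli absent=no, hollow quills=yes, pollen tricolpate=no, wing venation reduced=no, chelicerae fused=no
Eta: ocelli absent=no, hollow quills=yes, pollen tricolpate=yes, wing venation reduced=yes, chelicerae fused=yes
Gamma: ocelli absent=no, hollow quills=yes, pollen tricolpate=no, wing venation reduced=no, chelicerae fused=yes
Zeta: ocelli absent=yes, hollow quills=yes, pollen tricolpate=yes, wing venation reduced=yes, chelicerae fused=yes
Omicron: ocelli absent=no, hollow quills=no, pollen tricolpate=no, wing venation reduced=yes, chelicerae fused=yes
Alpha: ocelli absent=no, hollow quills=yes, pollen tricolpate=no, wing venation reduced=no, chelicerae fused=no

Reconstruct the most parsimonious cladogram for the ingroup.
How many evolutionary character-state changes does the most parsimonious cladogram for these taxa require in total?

5

Character polarity is set by the outgroup: the derived state is whichever differs from the outgroup's state, so for wing venation reduced, chelicerae fused the derived state is 'no', and for the remaining characters it is 'yes'.
Only Epsilon and Zeta show the derived state 'yes' for ocelli absent, supporting them as a clade.
All ingroup taxa share the derived state 'yes' for hollow quills; it defines the ingroup but does not resolve relationships within it.
pollen tricolpate (derived state 'yes') is shared by Epsilon, Eta, and Zeta — a synapomorphy uniting that clade.
Only Alpha, Gamma, and Theta show the derived state 'no' for wing venation reduced, supporting them as a clade.
chelicerae fused (derived state 'no') is shared by Alpha and Theta — a synapomorphy uniting that clade.
Most parsimonious ingroup topology: (((Epsilon,Zeta),Eta),((Alpha,Theta),Gamma)).
Changes per character on this tree: ocelli absent: 1; hollow quills: 1; pollen tricolpate: 1; wing venation reduced: 1; chelicerae fused: 1.
Total = 5.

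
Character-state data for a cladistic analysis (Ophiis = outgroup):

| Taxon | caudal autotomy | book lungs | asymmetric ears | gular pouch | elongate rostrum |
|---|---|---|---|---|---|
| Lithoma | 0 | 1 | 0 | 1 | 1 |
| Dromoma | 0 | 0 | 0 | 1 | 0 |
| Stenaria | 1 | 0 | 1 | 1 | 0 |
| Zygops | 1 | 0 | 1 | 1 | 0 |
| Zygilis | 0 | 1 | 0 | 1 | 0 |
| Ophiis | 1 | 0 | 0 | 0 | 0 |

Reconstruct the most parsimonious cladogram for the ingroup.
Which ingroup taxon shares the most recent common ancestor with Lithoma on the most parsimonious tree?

Zygilis

Character polarity is set by the outgroup: the derived state is whichever differs from the outgroup's state, so for caudal autotomy the derived state is '0', and for the remaining characters it is '1'.
caudal autotomy (derived state '0') is shared by Dromoma, Lithoma, and Zygilis — a synapomorphy uniting that clade.
Only Lithoma and Zygilis show the derived state '1' for book lungs, supporting them as a clade.
asymmetric ears (derived state '1') is shared by Stenaria and Zygops — a synapomorphy uniting that clade.
All ingroup taxa share the derived state '1' for gular pouch; it defines the ingroup but does not resolve relationships within it.
elongate rostrum: derived state '1' in Lithoma only — an autapomorphy, so it tells us nothing about relationships among taxa.
Most parsimonious ingroup topology: (((Zygilis,Lithoma),Dromoma),(Stenaria,Zygops)).
Lithoma and Zygilis form a cherry on this tree, so they are sister taxa.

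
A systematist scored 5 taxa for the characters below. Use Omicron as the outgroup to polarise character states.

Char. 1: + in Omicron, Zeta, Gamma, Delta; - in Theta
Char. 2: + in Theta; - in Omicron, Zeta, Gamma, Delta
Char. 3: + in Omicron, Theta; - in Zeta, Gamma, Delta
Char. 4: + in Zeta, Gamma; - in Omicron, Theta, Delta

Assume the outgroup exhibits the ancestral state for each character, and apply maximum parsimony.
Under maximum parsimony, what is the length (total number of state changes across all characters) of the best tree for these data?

Character polarity is set by the outgroup: the derived state is whichever differs from the outgroup's state, so for Char. 1, Char. 3 the derived state is '-', and for the remaining characters it is '+'.
Char. 1 (derived state '-') is unique to Theta (autapomorphy; uninformative for grouping).
Char. 2: derived state '+' in Theta only — an autapomorphy, so it tells us nothing about relationships among taxa.
Char. 3: derived state '-' in Delta, Gamma, and Zeta only — synapomorphy for {Delta, Gamma, Zeta}.
Char. 4 (derived state '+') is shared by Gamma and Zeta — a synapomorphy uniting that clade.
Most parsimonious ingroup topology: (((Zeta,Gamma),Delta),Theta).
Changes per character on this tree: Char. 1: 1; Char. 2: 1; Char. 3: 1; Char. 4: 1.
Total = 4.

4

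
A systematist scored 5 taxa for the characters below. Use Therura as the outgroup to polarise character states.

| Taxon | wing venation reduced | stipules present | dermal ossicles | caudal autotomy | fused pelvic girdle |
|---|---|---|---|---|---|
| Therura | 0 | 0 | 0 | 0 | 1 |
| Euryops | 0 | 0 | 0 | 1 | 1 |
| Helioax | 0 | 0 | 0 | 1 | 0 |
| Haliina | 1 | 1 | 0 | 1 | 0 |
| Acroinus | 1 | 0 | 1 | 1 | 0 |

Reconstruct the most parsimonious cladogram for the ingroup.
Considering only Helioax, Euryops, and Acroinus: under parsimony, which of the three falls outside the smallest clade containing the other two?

Euryops

Character polarity is set by the outgroup: the derived state is whichever differs from the outgroup's state, so for fused pelvic girdle the derived state is '0', and for the remaining characters it is '1'.
wing venation reduced (derived state '1') is shared by Acroinus and Haliina — a synapomorphy uniting that clade.
stipules present: derived state '1' in Haliina only — an autapomorphy, so it tells us nothing about relationships among taxa.
dermal ossicles (derived state '1') is unique to Acroinus (autapomorphy; uninformative for grouping).
caudal autotomy (derived state '1') is shared by all ingroup taxa — unites the whole ingroup.
Only Acroinus, Haliina, and Helioax show the derived state '0' for fused pelvic girdle, supporting them as a clade.
Most parsimonious ingroup topology: (Euryops,(Helioax,(Haliina,Acroinus))).
Acroinus and Helioax share a more recent common ancestor with each other than either does with Euryops, so Euryops is the least closely related of the three.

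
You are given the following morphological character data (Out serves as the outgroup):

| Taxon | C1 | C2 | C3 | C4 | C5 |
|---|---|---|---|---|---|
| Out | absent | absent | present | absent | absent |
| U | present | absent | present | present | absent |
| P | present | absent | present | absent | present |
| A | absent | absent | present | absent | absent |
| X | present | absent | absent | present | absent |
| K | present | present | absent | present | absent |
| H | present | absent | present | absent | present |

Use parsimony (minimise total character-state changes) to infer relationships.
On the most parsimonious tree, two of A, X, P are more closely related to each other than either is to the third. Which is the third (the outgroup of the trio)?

Character polarity is set by the outgroup: the derived state is whichever differs from the outgroup's state, so for C3 the derived state is 'absent', and for the remaining characters it is 'present'.
C1 (derived state 'present') is shared by H, K, P, U, and X — a synapomorphy uniting that clade.
C2 (derived state 'present') is unique to K (autapomorphy; uninformative for grouping).
C3 (derived state 'absent') is shared by K and X — a synapomorphy uniting that clade.
C4: derived state 'present' in K, U, and X only — synapomorphy for {K, U, X}.
C5 (derived state 'present') is shared by H and P — a synapomorphy uniting that clade.
Most parsimonious ingroup topology: (((U,(X,K)),(P,H)),A).
P and X share a more recent common ancestor with each other than either does with A, so A is the least closely related of the three.

A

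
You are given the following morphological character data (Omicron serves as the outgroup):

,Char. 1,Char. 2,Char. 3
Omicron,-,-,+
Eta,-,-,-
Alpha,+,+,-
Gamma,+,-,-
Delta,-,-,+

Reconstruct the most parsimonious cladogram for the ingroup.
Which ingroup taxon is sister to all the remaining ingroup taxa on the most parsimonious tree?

Character polarity is set by the outgroup: the derived state is whichever differs from the outgroup's state, so for Char. 3 the derived state is '-', and for the remaining characters it is '+'.
Only Alpha and Gamma show the derived state '+' for Char. 1, supporting them as a clade.
Char. 2 (derived state '+') is unique to Alpha (autapomorphy; uninformative for grouping).
Char. 3 (derived state '-') is shared by Alpha, Eta, and Gamma — a synapomorphy uniting that clade.
Most parsimonious ingroup topology: ((Eta,(Alpha,Gamma)),Delta).
Delta is sister to the clade containing all other ingroup taxa, so it is the earliest-diverging (most basal) ingroup lineage.

Delta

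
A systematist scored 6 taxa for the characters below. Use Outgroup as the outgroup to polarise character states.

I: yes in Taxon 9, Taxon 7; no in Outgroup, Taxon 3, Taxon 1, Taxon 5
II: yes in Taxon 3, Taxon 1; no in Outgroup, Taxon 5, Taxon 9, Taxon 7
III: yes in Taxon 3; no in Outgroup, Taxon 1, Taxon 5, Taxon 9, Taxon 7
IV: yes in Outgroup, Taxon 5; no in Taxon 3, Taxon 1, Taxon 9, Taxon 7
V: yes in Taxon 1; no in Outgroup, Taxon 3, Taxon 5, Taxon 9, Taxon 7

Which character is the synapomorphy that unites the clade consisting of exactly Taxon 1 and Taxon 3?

Character polarity is set by the outgroup: the derived state is whichever differs from the outgroup's state, so for IV the derived state is 'no', and for the remaining characters it is 'yes'.
I (derived state 'yes') is shared by Taxon 7 and Taxon 9 — a synapomorphy uniting that clade.
II: derived state 'yes' in Taxon 1 and Taxon 3 only — synapomorphy for {Taxon 1, Taxon 3}.
III: derived state 'yes' in Taxon 3 only — an autapomorphy, so it tells us nothing about relationships among taxa.
Only Taxon 1, Taxon 3, Taxon 7, and Taxon 9 show the derived state 'no' for IV, supporting them as a clade.
V (derived state 'yes') is unique to Taxon 1 (autapomorphy; uninformative for grouping).
Most parsimonious ingroup topology: (((Taxon 3,Taxon 1),(Taxon 9,Taxon 7)),Taxon 5).
The clade {Taxon 1, Taxon 3} is supported by II: its derived state 'yes' occurs in exactly those taxa and in no other taxon (including the outgroup).

II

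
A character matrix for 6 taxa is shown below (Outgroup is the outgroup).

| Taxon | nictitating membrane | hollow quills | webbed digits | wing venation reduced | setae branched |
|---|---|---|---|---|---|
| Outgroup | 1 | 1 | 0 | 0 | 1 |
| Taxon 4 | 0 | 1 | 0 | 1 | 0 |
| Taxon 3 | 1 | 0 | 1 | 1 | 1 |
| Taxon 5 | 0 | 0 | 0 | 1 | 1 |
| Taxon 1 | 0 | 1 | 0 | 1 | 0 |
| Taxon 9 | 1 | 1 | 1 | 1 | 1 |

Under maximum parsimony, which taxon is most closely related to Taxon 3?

Character polarity is set by the outgroup: the derived state is whichever differs from the outgroup's state, so for nictitating membrane, hollow quills, setae branched the derived state is '0', and for the remaining characters it is '1'.
nictitating membrane (derived state '0') is shared by Taxon 1, Taxon 4, and Taxon 5 — a synapomorphy uniting that clade.
hollow quills groups Taxon 3 and Taxon 5, which is incompatible with the clades supported by the remaining characters; treating it as convergent (homoplasy) costs fewer steps than any alternative tree.
webbed digits (derived state '1') is shared by Taxon 3 and Taxon 9 — a synapomorphy uniting that clade.
wing venation reduced (derived state '1') is shared by all ingroup taxa — unites the whole ingroup.
setae branched (derived state '0') is shared by Taxon 1 and Taxon 4 — a synapomorphy uniting that clade.
Most parsimonious ingroup topology: (((Taxon 4,Taxon 1),Taxon 5),(Taxon 3,Taxon 9)).
Taxon 3 and Taxon 9 form a cherry on this tree, so they are sister taxa.

Taxon 9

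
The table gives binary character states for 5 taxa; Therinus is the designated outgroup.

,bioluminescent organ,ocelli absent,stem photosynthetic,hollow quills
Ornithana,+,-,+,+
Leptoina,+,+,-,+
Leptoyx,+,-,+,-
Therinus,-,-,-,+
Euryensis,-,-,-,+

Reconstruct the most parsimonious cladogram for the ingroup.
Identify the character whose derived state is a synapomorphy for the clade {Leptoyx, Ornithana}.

stem photosynthetic

Character polarity is set by the outgroup: the derived state is whichever differs from the outgroup's state, so for hollow quills the derived state is '-', and for the remaining characters it is '+'.
bioluminescent organ (derived state '+') is shared by Leptoina, Leptoyx, and Ornithana — a synapomorphy uniting that clade.
ocelli absent (derived state '+') is unique to Leptoina (autapomorphy; uninformative for grouping).
stem photosynthetic (derived state '+') is shared by Leptoyx and Ornithana — a synapomorphy uniting that clade.
hollow quills: derived state '-' in Leptoyx only — an autapomorphy, so it tells us nothing about relationships among taxa.
Most parsimonious ingroup topology: (((Ornithana,Leptoyx),Leptoina),Euryensis).
The clade {Leptoyx, Ornithana} is supported by stem photosynthetic: its derived state '+' occurs in exactly those taxa and in no other taxon (including the outgroup).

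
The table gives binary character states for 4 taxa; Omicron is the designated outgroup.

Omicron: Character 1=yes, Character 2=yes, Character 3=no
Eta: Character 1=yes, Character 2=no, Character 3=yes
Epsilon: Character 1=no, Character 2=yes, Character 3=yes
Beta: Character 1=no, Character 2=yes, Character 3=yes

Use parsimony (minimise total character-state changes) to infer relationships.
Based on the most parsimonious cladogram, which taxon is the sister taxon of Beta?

Epsilon

Character polarity is set by the outgroup: the derived state is whichever differs from the outgroup's state, so for Character 1, Character 2 the derived state is 'no', and for the remaining characters it is 'yes'.
Character 1: derived state 'no' in Beta and Epsilon only — synapomorphy for {Beta, Epsilon}.
Character 2 (derived state 'no') is unique to Eta (autapomorphy; uninformative for grouping).
All ingroup taxa share the derived state 'yes' for Character 3; it defines the ingroup but does not resolve relationships within it.
Most parsimonious ingroup topology: (Eta,(Epsilon,Beta)).
Beta and Epsilon form a cherry on this tree, so they are sister taxa.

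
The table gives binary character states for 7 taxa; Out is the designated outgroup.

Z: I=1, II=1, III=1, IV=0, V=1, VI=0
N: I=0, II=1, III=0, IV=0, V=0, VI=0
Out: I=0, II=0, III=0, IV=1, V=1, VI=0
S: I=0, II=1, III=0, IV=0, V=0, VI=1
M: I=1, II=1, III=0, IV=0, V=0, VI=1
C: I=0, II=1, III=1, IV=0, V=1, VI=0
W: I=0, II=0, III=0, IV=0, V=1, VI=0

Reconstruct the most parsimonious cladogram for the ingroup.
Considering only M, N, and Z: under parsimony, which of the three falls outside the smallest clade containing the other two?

Character polarity is set by the outgroup: the derived state is whichever differs from the outgroup's state, so for IV, V the derived state is '0', and for the remaining characters it is '1'.
I (state '1') occurs in M and Z but conflicts with the nesting implied by the other characters — most parsimoniously interpreted as homoplasy.
II: derived state '1' in C, M, N, S, and Z only — synapomorphy for {C, M, N, S, Z}.
III (derived state '1') is shared by C and Z — a synapomorphy uniting that clade.
All ingroup taxa share the derived state '0' for IV; it defines the ingroup but does not resolve relationships within it.
V: derived state '0' in M, N, and S only — synapomorphy for {M, N, S}.
VI: derived state '1' in M and S only — synapomorphy for {M, S}.
Most parsimonious ingroup topology: (((C,Z),(N,(M,S))),W).
N and M share a more recent common ancestor with each other than either does with Z, so Z is the least closely related of the three.

Z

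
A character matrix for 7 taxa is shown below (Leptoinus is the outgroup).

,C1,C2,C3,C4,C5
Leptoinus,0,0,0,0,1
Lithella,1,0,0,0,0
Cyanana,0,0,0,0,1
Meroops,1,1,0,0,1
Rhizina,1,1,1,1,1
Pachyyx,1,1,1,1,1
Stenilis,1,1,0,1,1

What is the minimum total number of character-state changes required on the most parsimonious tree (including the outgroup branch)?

Character polarity is set by the outgroup: the derived state is whichever differs from the outgroup's state, so for C5 the derived state is '0', and for the remaining characters it is '1'.
C1: derived state '1' in Lithella, Meroops, Pachyyx, Rhizina, and Stenilis only — synapomorphy for {Lithella, Meroops, Pachyyx, Rhizina, Stenilis}.
C2 (derived state '1') is shared by Meroops, Pachyyx, Rhizina, and Stenilis — a synapomorphy uniting that clade.
C3 (derived state '1') is shared by Pachyyx and Rhizina — a synapomorphy uniting that clade.
C4 (derived state '1') is shared by Pachyyx, Rhizina, and Stenilis — a synapomorphy uniting that clade.
C5: derived state '0' in Lithella only — an autapomorphy, so it tells us nothing about relationships among taxa.
Most parsimonious ingroup topology: ((Lithella,(Meroops,((Rhizina,Pachyyx),Stenilis))),Cyanana).
Changes per character on this tree: C1: 1; C2: 1; C3: 1; C4: 1; C5: 1.
Total = 5.

5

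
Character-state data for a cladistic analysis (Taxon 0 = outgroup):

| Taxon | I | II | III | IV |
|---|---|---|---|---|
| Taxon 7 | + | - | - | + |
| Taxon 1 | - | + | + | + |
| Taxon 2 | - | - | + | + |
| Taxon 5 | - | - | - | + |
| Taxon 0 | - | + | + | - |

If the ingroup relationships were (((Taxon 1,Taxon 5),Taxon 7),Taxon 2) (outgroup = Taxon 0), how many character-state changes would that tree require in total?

6

Map each character onto (((Taxon 1,Taxon 5),Taxon 7),Taxon 2) (rooted by Taxon 0) and count the minimum state changes it requires (Fitch parsimony):
I: 1; II: 2; III: 2; IV: 1.
Total tree length = 6.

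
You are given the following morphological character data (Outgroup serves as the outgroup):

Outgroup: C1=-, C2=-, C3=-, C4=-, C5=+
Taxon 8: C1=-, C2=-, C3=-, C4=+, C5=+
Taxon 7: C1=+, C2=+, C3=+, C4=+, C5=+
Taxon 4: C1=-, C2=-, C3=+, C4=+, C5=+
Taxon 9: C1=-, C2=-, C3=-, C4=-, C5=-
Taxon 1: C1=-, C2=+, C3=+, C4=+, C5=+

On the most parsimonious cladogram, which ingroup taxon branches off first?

Character polarity is set by the outgroup: the derived state is whichever differs from the outgroup's state, so for C5 the derived state is '-', and for the remaining characters it is '+'.
C1: derived state '+' in Taxon 7 only — an autapomorphy, so it tells us nothing about relationships among taxa.
C2 (derived state '+') is shared by Taxon 1 and Taxon 7 — a synapomorphy uniting that clade.
Only Taxon 1, Taxon 4, and Taxon 7 show the derived state '+' for C3, supporting them as a clade.
C4: derived state '+' in Taxon 1, Taxon 4, Taxon 7, and Taxon 8 only — synapomorphy for {Taxon 1, Taxon 4, Taxon 7, Taxon 8}.
C5: derived state '-' in Taxon 9 only — an autapomorphy, so it tells us nothing about relationships among taxa.
Most parsimonious ingroup topology: ((Taxon 8,((Taxon 7,Taxon 1),Taxon 4)),Taxon 9).
Taxon 9 is sister to the clade containing all other ingroup taxa, so it is the earliest-diverging (most basal) ingroup lineage.

Taxon 9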